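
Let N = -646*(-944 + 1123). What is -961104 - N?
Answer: -845470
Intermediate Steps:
N = -115634 (N = -646*179 = -115634)
-961104 - N = -961104 - 1*(-115634) = -961104 + 115634 = -845470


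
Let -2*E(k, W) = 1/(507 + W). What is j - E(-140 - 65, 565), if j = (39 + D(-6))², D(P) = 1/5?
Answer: 82363929/53600 ≈ 1536.6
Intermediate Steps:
D(P) = ⅕
E(k, W) = -1/(2*(507 + W))
j = 38416/25 (j = (39 + ⅕)² = (196/5)² = 38416/25 ≈ 1536.6)
j - E(-140 - 65, 565) = 38416/25 - (-1)/(1014 + 2*565) = 38416/25 - (-1)/(1014 + 1130) = 38416/25 - (-1)/2144 = 38416/25 - 1*(-1/2144) = 38416/25 + 1/2144 = 82363929/53600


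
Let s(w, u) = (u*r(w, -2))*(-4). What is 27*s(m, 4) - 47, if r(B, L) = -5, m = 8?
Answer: 2113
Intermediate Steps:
s(w, u) = 20*u (s(w, u) = (u*(-5))*(-4) = -5*u*(-4) = 20*u)
27*s(m, 4) - 47 = 27*(20*4) - 47 = 27*80 - 47 = 2160 - 47 = 2113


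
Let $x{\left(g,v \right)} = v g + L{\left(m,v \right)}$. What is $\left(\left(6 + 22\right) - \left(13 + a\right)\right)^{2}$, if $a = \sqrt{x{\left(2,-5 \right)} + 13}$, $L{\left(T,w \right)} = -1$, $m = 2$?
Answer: $\left(15 - \sqrt{2}\right)^{2} \approx 184.57$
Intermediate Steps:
$x{\left(g,v \right)} = -1 + g v$ ($x{\left(g,v \right)} = v g - 1 = g v - 1 = -1 + g v$)
$a = \sqrt{2}$ ($a = \sqrt{\left(-1 + 2 \left(-5\right)\right) + 13} = \sqrt{\left(-1 - 10\right) + 13} = \sqrt{-11 + 13} = \sqrt{2} \approx 1.4142$)
$\left(\left(6 + 22\right) - \left(13 + a\right)\right)^{2} = \left(\left(6 + 22\right) - \left(13 + \sqrt{2}\right)\right)^{2} = \left(28 - \left(13 + \sqrt{2}\right)\right)^{2} = \left(15 - \sqrt{2}\right)^{2}$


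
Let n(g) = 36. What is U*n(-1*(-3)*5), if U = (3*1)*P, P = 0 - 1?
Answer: -108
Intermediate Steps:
P = -1
U = -3 (U = (3*1)*(-1) = 3*(-1) = -3)
U*n(-1*(-3)*5) = -3*36 = -108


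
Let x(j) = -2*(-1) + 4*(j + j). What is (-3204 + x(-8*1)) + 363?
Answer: -2903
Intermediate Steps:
x(j) = 2 + 8*j (x(j) = 2 + 4*(2*j) = 2 + 8*j)
(-3204 + x(-8*1)) + 363 = (-3204 + (2 + 8*(-8*1))) + 363 = (-3204 + (2 + 8*(-8))) + 363 = (-3204 + (2 - 64)) + 363 = (-3204 - 62) + 363 = -3266 + 363 = -2903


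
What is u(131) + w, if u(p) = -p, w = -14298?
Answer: -14429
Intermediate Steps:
u(131) + w = -1*131 - 14298 = -131 - 14298 = -14429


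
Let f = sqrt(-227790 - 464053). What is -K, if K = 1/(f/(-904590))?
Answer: -904590*I*sqrt(691843)/691843 ≈ -1087.5*I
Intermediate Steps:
f = I*sqrt(691843) (f = sqrt(-691843) = I*sqrt(691843) ≈ 831.77*I)
K = 904590*I*sqrt(691843)/691843 (K = 1/((I*sqrt(691843))/(-904590)) = 1/((I*sqrt(691843))*(-1/904590)) = 1/(-I*sqrt(691843)/904590) = 904590*I*sqrt(691843)/691843 ≈ 1087.5*I)
-K = -904590*I*sqrt(691843)/691843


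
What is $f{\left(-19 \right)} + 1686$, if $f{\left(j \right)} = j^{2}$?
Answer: $2047$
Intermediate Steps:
$f{\left(-19 \right)} + 1686 = \left(-19\right)^{2} + 1686 = 361 + 1686 = 2047$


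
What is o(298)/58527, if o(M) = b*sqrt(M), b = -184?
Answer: -184*sqrt(298)/58527 ≈ -0.054271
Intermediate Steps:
o(M) = -184*sqrt(M)
o(298)/58527 = -184*sqrt(298)/58527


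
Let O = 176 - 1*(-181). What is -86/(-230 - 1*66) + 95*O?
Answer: 5019463/148 ≈ 33915.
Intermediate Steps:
O = 357 (O = 176 + 181 = 357)
-86/(-230 - 1*66) + 95*O = -86/(-230 - 1*66) + 95*357 = -86/(-230 - 66) + 33915 = -86/(-296) + 33915 = -86*(-1/296) + 33915 = 43/148 + 33915 = 5019463/148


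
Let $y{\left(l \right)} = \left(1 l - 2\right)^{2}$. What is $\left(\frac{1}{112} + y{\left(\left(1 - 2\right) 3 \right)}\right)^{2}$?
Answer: $\frac{7845601}{12544} \approx 625.45$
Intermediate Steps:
$y{\left(l \right)} = \left(-2 + l\right)^{2}$ ($y{\left(l \right)} = \left(l - 2\right)^{2} = \left(-2 + l\right)^{2}$)
$\left(\frac{1}{112} + y{\left(\left(1 - 2\right) 3 \right)}\right)^{2} = \left(\frac{1}{112} + \left(-2 + \left(1 - 2\right) 3\right)^{2}\right)^{2} = \left(\frac{1}{112} + \left(-2 - 3\right)^{2}\right)^{2} = \left(\frac{1}{112} + \left(-5\right)^{2}\right)^{2} = \left(\frac{1}{112} + 25\right)^{2} = \left(\frac{2801}{112}\right)^{2} = \frac{7845601}{12544}$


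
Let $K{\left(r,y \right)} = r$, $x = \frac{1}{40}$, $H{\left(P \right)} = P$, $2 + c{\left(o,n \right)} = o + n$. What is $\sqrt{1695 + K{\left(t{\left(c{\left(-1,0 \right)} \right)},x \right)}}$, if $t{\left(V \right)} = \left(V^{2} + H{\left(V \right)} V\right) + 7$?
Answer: $2 \sqrt{430} \approx 41.473$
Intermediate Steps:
$c{\left(o,n \right)} = -2 + n + o$ ($c{\left(o,n \right)} = -2 + \left(o + n\right) = -2 + \left(n + o\right) = -2 + n + o$)
$t{\left(V \right)} = 7 + 2 V^{2}$ ($t{\left(V \right)} = \left(V^{2} + V V\right) + 7 = \left(V^{2} + V^{2}\right) + 7 = 2 V^{2} + 7 = 7 + 2 V^{2}$)
$x = \frac{1}{40} \approx 0.025$
$\sqrt{1695 + K{\left(t{\left(c{\left(-1,0 \right)} \right)},x \right)}} = \sqrt{1695 + \left(7 + 2 \left(-2 + 0 - 1\right)^{2}\right)} = \sqrt{1695 + \left(7 + 2 \left(-3\right)^{2}\right)} = \sqrt{1695 + \left(7 + 2 \cdot 9\right)} = \sqrt{1695 + \left(7 + 18\right)} = \sqrt{1695 + 25} = \sqrt{1720} = 2 \sqrt{430}$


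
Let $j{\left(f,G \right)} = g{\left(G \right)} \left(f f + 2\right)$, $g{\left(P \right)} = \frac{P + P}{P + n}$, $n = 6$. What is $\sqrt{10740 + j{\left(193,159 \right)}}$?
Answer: $\frac{\sqrt{249661830}}{55} \approx 287.29$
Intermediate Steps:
$g{\left(P \right)} = \frac{2 P}{6 + P}$ ($g{\left(P \right)} = \frac{P + P}{P + 6} = \frac{2 P}{6 + P}$)
$j{\left(f,G \right)} = \frac{2 G \left(2 + f^{2}\right)}{6 + G}$ ($j{\left(f,G \right)} = \frac{2 G}{6 + G} \left(f f + 2\right) = \frac{2 G}{6 + G} \left(f^{2} + 2\right) = \frac{2 G}{6 + G} \left(2 + f^{2}\right) = \frac{2 G \left(2 + f^{2}\right)}{6 + G}$)
$\sqrt{10740 + j{\left(193,159 \right)}} = \sqrt{10740 + 2 \cdot 159 \frac{1}{6 + 159} \left(2 + 193^{2}\right)} = \sqrt{10740 + 2 \cdot 159 \cdot \frac{1}{165} \left(2 + 37249\right)} = \sqrt{10740 + 2 \cdot 159 \cdot \frac{1}{165} \cdot 37251} = \sqrt{10740 + \frac{3948606}{55}} = \sqrt{\frac{4539306}{55}} = \frac{\sqrt{249661830}}{55}$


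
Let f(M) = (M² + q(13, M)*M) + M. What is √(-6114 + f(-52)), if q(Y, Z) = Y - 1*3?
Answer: I*√3982 ≈ 63.103*I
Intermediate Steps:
q(Y, Z) = -3 + Y (q(Y, Z) = Y - 3 = -3 + Y)
f(M) = M² + 11*M (f(M) = (M² + (-3 + 13)*M) + M = (M² + 10*M) + M = M² + 11*M)
√(-6114 + f(-52)) = √(-6114 - 52*(11 - 52)) = √(-6114 - 52*(-41)) = √(-6114 + 2132) = √(-3982) = I*√3982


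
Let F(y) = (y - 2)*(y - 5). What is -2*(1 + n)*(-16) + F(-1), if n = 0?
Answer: 50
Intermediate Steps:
F(y) = (-5 + y)*(-2 + y) (F(y) = (-2 + y)*(-5 + y) = (-5 + y)*(-2 + y))
-2*(1 + n)*(-16) + F(-1) = -2*(1 + 0)*(-16) + (10 + (-1)² - 7*(-1)) = -2*1*(-16) + (10 + 1 + 7) = -2*(-16) + 18 = 32 + 18 = 50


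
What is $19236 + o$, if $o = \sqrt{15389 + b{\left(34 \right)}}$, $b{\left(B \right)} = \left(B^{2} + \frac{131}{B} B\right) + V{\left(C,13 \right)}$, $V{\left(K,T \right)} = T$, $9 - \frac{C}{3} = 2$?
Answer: $19236 + \sqrt{16689} \approx 19365.0$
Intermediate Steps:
$C = 21$ ($C = 27 - 6 = 21$)
$b{\left(B \right)} = 144 + B^{2}$ ($b{\left(B \right)} = \left(B^{2} + \frac{131}{B} B\right) + 13 = \left(B^{2} + 131\right) + 13 = \left(131 + B^{2}\right) + 13 = 144 + B^{2}$)
$o = \sqrt{16689}$ ($o = \sqrt{15389 + \left(144 + 34^{2}\right)} = \sqrt{15389 + \left(144 + 1156\right)} = \sqrt{15389 + 1300} = \sqrt{16689} \approx 129.19$)
$19236 + o = 19236 + \sqrt{16689}$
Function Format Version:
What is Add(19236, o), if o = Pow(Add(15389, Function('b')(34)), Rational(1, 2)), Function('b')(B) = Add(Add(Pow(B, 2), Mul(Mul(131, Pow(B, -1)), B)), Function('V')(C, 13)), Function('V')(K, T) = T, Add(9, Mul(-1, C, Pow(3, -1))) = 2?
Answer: Add(19236, Pow(16689, Rational(1, 2))) ≈ 19365.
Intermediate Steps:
C = 21 (C = Add(27, Mul(-3, 2)) = Add(27, -6) = 21)
Function('b')(B) = Add(144, Pow(B, 2)) (Function('b')(B) = Add(Add(Pow(B, 2), Mul(Mul(131, Pow(B, -1)), B)), 13) = Add(Add(Pow(B, 2), 131), 13) = Add(Add(131, Pow(B, 2)), 13) = Add(144, Pow(B, 2)))
o = Pow(16689, Rational(1, 2)) (o = Pow(Add(15389, Add(144, Pow(34, 2))), Rational(1, 2)) = Pow(Add(15389, Add(144, 1156)), Rational(1, 2)) = Pow(Add(15389, 1300), Rational(1, 2)) = Pow(16689, Rational(1, 2)) ≈ 129.19)
Add(19236, o) = Add(19236, Pow(16689, Rational(1, 2)))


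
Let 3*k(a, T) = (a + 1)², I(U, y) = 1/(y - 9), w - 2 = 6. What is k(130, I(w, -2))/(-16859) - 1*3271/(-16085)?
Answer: -110597318/813531045 ≈ -0.13595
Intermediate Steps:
w = 8 (w = 2 + 6 = 8)
I(U, y) = 1/(-9 + y)
k(a, T) = (1 + a)²/3 (k(a, T) = (a + 1)²/3 = (1 + a)²/3)
k(130, I(w, -2))/(-16859) - 1*3271/(-16085) = ((1 + 130)²/3)/(-16859) - 1*3271/(-16085) = ((⅓)*131²)*(-1/16859) - 3271*(-1/16085) = ((⅓)*17161)*(-1/16859) + 3271/16085 = (17161/3)*(-1/16859) + 3271/16085 = -17161/50577 + 3271/16085 = -110597318/813531045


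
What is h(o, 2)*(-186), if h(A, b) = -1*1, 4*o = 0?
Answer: 186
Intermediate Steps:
o = 0 (o = (¼)*0 = 0)
h(A, b) = -1
h(o, 2)*(-186) = -1*(-186) = 186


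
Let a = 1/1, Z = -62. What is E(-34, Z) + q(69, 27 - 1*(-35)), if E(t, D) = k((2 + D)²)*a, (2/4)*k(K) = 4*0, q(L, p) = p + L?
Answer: 131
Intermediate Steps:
q(L, p) = L + p
a = 1
k(K) = 0 (k(K) = 2*(4*0) = 2*0 = 0)
E(t, D) = 0 (E(t, D) = 0*1 = 0)
E(-34, Z) + q(69, 27 - 1*(-35)) = 0 + (69 + (27 - 1*(-35))) = 0 + (69 + (27 + 35)) = 0 + (69 + 62) = 0 + 131 = 131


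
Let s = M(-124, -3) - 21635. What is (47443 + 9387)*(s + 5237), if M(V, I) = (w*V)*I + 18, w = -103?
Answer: -3108373680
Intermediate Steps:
M(V, I) = 18 - 103*I*V (M(V, I) = (-103*V)*I + 18 = -103*I*V + 18 = 18 - 103*I*V)
s = -59933 (s = (18 - 103*(-3)*(-124)) - 21635 = (18 - 38316) - 21635 = -38298 - 21635 = -59933)
(47443 + 9387)*(s + 5237) = (47443 + 9387)*(-59933 + 5237) = 56830*(-54696) = -3108373680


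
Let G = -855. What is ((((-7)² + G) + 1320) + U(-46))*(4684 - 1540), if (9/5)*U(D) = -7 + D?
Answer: 4570328/3 ≈ 1.5234e+6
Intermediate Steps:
U(D) = -35/9 + 5*D/9 (U(D) = 5*(-7 + D)/9 = -35/9 + 5*D/9)
((((-7)² + G) + 1320) + U(-46))*(4684 - 1540) = ((((-7)² - 855) + 1320) + (-35/9 + (5/9)*(-46)))*(4684 - 1540) = (((49 - 855) + 1320) + (-35/9 - 230/9))*3144 = ((-806 + 1320) - 265/9)*3144 = (514 - 265/9)*3144 = (4361/9)*3144 = 4570328/3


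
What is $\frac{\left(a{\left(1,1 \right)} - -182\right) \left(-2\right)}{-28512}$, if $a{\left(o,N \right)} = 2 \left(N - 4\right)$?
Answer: $\frac{1}{81} \approx 0.012346$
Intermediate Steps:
$a{\left(o,N \right)} = -8 + 2 N$ ($a{\left(o,N \right)} = 2 \left(-4 + N\right) = -8 + 2 N$)
$\frac{\left(a{\left(1,1 \right)} - -182\right) \left(-2\right)}{-28512} = \frac{\left(\left(-8 + 2 \cdot 1\right) - -182\right) \left(-2\right)}{-28512} = \left(\left(-8 + 2\right) + 182\right) \left(-2\right) \left(- \frac{1}{28512}\right) = \left(-6 + 182\right) \left(-2\right) \left(- \frac{1}{28512}\right) = 176 \left(-2\right) \left(- \frac{1}{28512}\right) = \left(-352\right) \left(- \frac{1}{28512}\right) = \frac{1}{81}$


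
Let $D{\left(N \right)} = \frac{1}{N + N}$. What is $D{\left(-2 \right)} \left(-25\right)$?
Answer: $\frac{25}{4} \approx 6.25$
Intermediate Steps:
$D{\left(N \right)} = \frac{1}{2 N}$
$D{\left(-2 \right)} \left(-25\right) = \frac{1}{2 \left(-2\right)} \left(-25\right) = \frac{1}{2} \left(- \frac{1}{2}\right) \left(-25\right) = \left(- \frac{1}{4}\right) \left(-25\right) = \frac{25}{4}$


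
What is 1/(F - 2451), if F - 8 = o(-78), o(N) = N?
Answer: -1/2521 ≈ -0.00039667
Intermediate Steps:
F = -70 (F = 8 - 78 = -70)
1/(F - 2451) = 1/(-70 - 2451) = 1/(-2521) = -1/2521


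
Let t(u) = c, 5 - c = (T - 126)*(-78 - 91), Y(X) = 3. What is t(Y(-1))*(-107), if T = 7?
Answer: 2151342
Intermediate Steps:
c = -20106 (c = 5 - (7 - 126)*(-78 - 91) = 5 - (-119)*(-169) = 5 - 1*20111 = 5 - 20111 = -20106)
t(u) = -20106
t(Y(-1))*(-107) = -20106*(-107) = 2151342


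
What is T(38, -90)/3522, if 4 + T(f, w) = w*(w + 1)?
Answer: 4003/1761 ≈ 2.2731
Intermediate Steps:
T(f, w) = -4 + w*(1 + w) (T(f, w) = -4 + w*(w + 1) = -4 + w*(1 + w))
T(38, -90)/3522 = (-4 - 90 + (-90)²)/3522 = (-4 - 90 + 8100)*(1/3522) = 8006*(1/3522) = 4003/1761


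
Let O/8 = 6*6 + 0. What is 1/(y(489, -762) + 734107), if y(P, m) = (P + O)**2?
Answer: 1/1337836 ≈ 7.4748e-7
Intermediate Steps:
O = 288 (O = 8*(6*6 + 0) = 8*(36 + 0) = 8*36 = 288)
y(P, m) = (288 + P)**2 (y(P, m) = (P + 288)**2 = (288 + P)**2)
1/(y(489, -762) + 734107) = 1/((288 + 489)**2 + 734107) = 1/(777**2 + 734107) = 1/(603729 + 734107) = 1/1337836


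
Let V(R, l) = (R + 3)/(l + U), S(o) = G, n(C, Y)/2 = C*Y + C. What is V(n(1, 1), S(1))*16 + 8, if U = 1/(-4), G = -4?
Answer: -312/17 ≈ -18.353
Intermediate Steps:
U = -¼ ≈ -0.25000
n(C, Y) = 2*C + 2*C*Y (n(C, Y) = 2*(C*Y + C) = 2*(C + C*Y) = 2*C + 2*C*Y)
S(o) = -4
V(R, l) = (3 + R)/(-¼ + l) (V(R, l) = (R + 3)/(l - ¼) = (3 + R)/(-¼ + l))
V(n(1, 1), S(1))*16 + 8 = (4*(3 + 2*1*(1 + 1))/(-1 + 4*(-4)))*16 + 8 = (4*(3 + 2*1*2)/(-1 - 16))*16 + 8 = (4*(3 + 4)/(-17))*16 + 8 = (4*(-1/17)*7)*16 + 8 = -28/17*16 + 8 = -448/17 + 8 = -312/17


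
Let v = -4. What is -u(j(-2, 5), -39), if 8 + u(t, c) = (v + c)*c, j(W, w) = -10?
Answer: -1669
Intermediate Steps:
u(t, c) = -8 + c*(-4 + c) (u(t, c) = -8 + (-4 + c)*c = -8 + c*(-4 + c))
-u(j(-2, 5), -39) = -(-8 + (-39)² - 4*(-39)) = -(-8 + 1521 + 156) = -1*1669 = -1669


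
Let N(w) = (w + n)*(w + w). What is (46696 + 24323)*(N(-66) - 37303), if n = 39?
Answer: -2396110041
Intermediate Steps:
N(w) = 2*w*(39 + w) (N(w) = (w + 39)*(w + w) = (39 + w)*(2*w) = 2*w*(39 + w))
(46696 + 24323)*(N(-66) - 37303) = (46696 + 24323)*(2*(-66)*(39 - 66) - 37303) = 71019*(2*(-66)*(-27) - 37303) = 71019*(3564 - 37303) = 71019*(-33739) = -2396110041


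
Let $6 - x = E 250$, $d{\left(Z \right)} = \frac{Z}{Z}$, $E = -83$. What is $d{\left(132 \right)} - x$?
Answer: $-20755$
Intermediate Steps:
$d{\left(Z \right)} = 1$
$x = 20756$ ($x = 6 - \left(-83\right) 250 = 6 - -20750 = 6 + 20750 = 20756$)
$d{\left(132 \right)} - x = 1 - 20756 = -20755$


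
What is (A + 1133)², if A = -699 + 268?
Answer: 492804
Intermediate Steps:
A = -431
(A + 1133)² = (-431 + 1133)² = 702² = 492804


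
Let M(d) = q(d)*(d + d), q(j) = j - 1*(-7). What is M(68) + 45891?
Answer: 56091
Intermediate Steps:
q(j) = 7 + j (q(j) = j + 7 = 7 + j)
M(d) = 2*d*(7 + d) (M(d) = (7 + d)*(d + d) = (7 + d)*(2*d) = 2*d*(7 + d))
M(68) + 45891 = 2*68*(7 + 68) + 45891 = 2*68*75 + 45891 = 10200 + 45891 = 56091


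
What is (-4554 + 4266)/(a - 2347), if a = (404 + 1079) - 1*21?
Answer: 96/295 ≈ 0.32542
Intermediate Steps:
a = 1462 (a = 1483 - 21 = 1462)
(-4554 + 4266)/(a - 2347) = (-4554 + 4266)/(1462 - 2347) = -288/(-885) = -288*(-1/885) = 96/295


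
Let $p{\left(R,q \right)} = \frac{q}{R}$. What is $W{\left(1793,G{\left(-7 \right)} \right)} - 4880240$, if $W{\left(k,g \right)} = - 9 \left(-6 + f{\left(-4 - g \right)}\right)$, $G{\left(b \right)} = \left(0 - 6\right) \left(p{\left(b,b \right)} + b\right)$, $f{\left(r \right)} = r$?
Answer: $-4879826$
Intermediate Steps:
$G{\left(b \right)} = -6 - 6 b$ ($G{\left(b \right)} = \left(0 - 6\right) \left(\frac{b}{b} + b\right) = - 6 \left(1 + b\right) = -6 - 6 b$)
$W{\left(k,g \right)} = 90 + 9 g$ ($W{\left(k,g \right)} = - 9 \left(-6 - \left(4 + g\right)\right) = - 9 \left(-10 - g\right) = 90 + 9 g$)
$W{\left(1793,G{\left(-7 \right)} \right)} - 4880240 = \left(90 + 9 \left(-6 - -42\right)\right) - 4880240 = \left(90 + 9 \left(-6 + 42\right)\right) - 4880240 = \left(90 + 9 \cdot 36\right) - 4880240 = \left(90 + 324\right) - 4880240 = 414 - 4880240 = -4879826$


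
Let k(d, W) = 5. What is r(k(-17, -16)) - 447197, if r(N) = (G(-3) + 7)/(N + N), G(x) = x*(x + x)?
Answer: -894389/2 ≈ -4.4719e+5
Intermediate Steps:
G(x) = 2*x² (G(x) = x*(2*x) = 2*x²)
r(N) = 25/(2*N) (r(N) = (2*(-3)² + 7)/(N + N) = (2*9 + 7)/((2*N)) = (18 + 7)*(1/(2*N)) = 25*(1/(2*N)) = 25/(2*N))
r(k(-17, -16)) - 447197 = (25/2)/5 - 447197 = (25/2)*(⅕) - 447197 = 5/2 - 447197 = -894389/2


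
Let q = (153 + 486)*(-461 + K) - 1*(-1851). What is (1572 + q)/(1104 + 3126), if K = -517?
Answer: -207173/1410 ≈ -146.93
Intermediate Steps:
q = -623091 (q = (153 + 486)*(-461 - 517) - 1*(-1851) = 639*(-978) + 1851 = -624942 + 1851 = -623091)
(1572 + q)/(1104 + 3126) = (1572 - 623091)/(1104 + 3126) = -621519/4230 = -621519*1/4230 = -207173/1410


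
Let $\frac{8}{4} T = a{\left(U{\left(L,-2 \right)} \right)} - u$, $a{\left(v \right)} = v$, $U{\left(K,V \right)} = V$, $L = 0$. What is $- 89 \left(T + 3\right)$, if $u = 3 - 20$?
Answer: $- \frac{1869}{2} \approx -934.5$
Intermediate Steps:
$u = -17$ ($u = 3 - 20 = -17$)
$T = \frac{15}{2}$ ($T = \frac{-2 - -17}{2} = \frac{-2 + 17}{2} = \frac{1}{2} \cdot 15 = \frac{15}{2} \approx 7.5$)
$- 89 \left(T + 3\right) = - 89 \left(\frac{15}{2} + 3\right) = \left(-89\right) \frac{21}{2} = - \frac{1869}{2}$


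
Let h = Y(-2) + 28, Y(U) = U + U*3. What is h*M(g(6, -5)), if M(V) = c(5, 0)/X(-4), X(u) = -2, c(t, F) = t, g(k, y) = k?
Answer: -50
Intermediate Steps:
Y(U) = 4*U (Y(U) = U + 3*U = 4*U)
h = 20 (h = 4*(-2) + 28 = -8 + 28 = 20)
M(V) = -5/2 (M(V) = 5/(-2) = 5*(-½) = -5/2)
h*M(g(6, -5)) = 20*(-5/2) = -50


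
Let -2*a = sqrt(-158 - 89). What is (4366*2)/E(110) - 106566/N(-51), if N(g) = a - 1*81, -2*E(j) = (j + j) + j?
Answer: 5465698948/4371015 - 213132*I*sqrt(247)/26491 ≈ 1250.4 - 126.44*I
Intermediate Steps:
a = -I*sqrt(247)/2 (a = -sqrt(-158 - 89)/2 = -I*sqrt(247)/2 ≈ -7.8581*I)
E(j) = -3*j/2 (E(j) = -((j + j) + j)/2 = -(2*j + j)/2 = -3*j/2)
N(g) = -81 - I*sqrt(247)/2 (N(g) = -I*sqrt(247)/2 - 1*81 = -I*sqrt(247)/2 - 81 = -81 - I*sqrt(247)/2)
(4366*2)/E(110) - 106566/N(-51) = (4366*2)/((-3/2*110)) - 106566/(-81 - I*sqrt(247)/2) = 8732/(-165) - 106566/(-81 - I*sqrt(247)/2) = 8732*(-1/165) - 106566/(-81 - I*sqrt(247)/2) = -8732/165 - 106566/(-81 - I*sqrt(247)/2)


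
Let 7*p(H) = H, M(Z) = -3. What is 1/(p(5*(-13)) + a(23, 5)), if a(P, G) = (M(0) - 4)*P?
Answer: -7/1192 ≈ -0.0058725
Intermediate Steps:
p(H) = H/7
a(P, G) = -7*P (a(P, G) = (-3 - 4)*P = -7*P)
1/(p(5*(-13)) + a(23, 5)) = 1/((5*(-13))/7 - 7*23) = 1/((1/7)*(-65) - 161) = 1/(-65/7 - 161) = 1/(-1192/7) = -7/1192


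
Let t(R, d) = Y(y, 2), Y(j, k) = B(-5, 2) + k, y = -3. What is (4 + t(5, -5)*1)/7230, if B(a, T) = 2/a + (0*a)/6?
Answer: 14/18075 ≈ 0.00077455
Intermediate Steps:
B(a, T) = 2/a (B(a, T) = 2/a + 0*(1/6) = 2/a + 0 = 2/a)
Y(j, k) = -2/5 + k (Y(j, k) = 2/(-5) + k = 2*(-1/5) + k = -2/5 + k)
t(R, d) = 8/5 (t(R, d) = -2/5 + 2 = 8/5)
(4 + t(5, -5)*1)/7230 = (4 + (8/5)*1)/7230 = (4 + 8/5)*(1/7230) = (28/5)*(1/7230) = 14/18075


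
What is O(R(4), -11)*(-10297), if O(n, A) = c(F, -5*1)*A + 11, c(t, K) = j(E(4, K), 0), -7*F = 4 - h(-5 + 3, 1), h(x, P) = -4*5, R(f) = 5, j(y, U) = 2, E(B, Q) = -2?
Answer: 113267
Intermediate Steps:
h(x, P) = -20
F = -24/7 (F = -(4 - 1*(-20))/7 = -(4 + 20)/7 = -⅐*24 = -24/7 ≈ -3.4286)
c(t, K) = 2
O(n, A) = 11 + 2*A (O(n, A) = 2*A + 11 = 11 + 2*A)
O(R(4), -11)*(-10297) = (11 + 2*(-11))*(-10297) = (11 - 22)*(-10297) = -11*(-10297) = 113267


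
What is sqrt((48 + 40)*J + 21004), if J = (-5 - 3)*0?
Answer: 2*sqrt(5251) ≈ 144.93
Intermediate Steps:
J = 0 (J = -8*0 = 0)
sqrt((48 + 40)*J + 21004) = sqrt((48 + 40)*0 + 21004) = sqrt(88*0 + 21004) = sqrt(0 + 21004) = sqrt(21004) = 2*sqrt(5251)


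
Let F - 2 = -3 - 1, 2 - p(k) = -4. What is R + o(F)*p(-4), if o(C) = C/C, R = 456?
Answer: 462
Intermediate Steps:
p(k) = 6 (p(k) = 2 - 1*(-4) = 2 + 4 = 6)
F = -2 (F = 2 + (-3 - 1) = 2 - 4 = -2)
o(C) = 1
R + o(F)*p(-4) = 456 + 1*6 = 456 + 6 = 462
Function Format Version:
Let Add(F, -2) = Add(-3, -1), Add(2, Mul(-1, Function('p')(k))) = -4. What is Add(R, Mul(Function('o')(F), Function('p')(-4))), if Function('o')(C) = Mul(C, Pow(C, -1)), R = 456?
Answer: 462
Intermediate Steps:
Function('p')(k) = 6 (Function('p')(k) = Add(2, Mul(-1, -4)) = Add(2, 4) = 6)
F = -2 (F = Add(2, Add(-3, -1)) = Add(2, -4) = -2)
Function('o')(C) = 1
Add(R, Mul(Function('o')(F), Function('p')(-4))) = Add(456, Mul(1, 6)) = Add(456, 6) = 462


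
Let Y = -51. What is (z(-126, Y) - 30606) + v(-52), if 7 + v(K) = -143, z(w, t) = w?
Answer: -30882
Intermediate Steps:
v(K) = -150 (v(K) = -7 - 143 = -150)
(z(-126, Y) - 30606) + v(-52) = (-126 - 30606) - 150 = -30732 - 150 = -30882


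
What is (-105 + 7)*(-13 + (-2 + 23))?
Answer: -784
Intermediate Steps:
(-105 + 7)*(-13 + (-2 + 23)) = -98*(-13 + 21) = -98*8 = -784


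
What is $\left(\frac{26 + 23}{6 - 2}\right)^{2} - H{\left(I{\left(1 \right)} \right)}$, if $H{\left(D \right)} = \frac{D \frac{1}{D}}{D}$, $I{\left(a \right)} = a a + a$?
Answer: $\frac{2393}{16} \approx 149.56$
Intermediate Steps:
$I{\left(a \right)} = a + a^{2}$ ($I{\left(a \right)} = a^{2} + a = a + a^{2}$)
$H{\left(D \right)} = \frac{1}{D}$ ($H{\left(D \right)} = 1 \frac{1}{D} = \frac{1}{D}$)
$\left(\frac{26 + 23}{6 - 2}\right)^{2} - H{\left(I{\left(1 \right)} \right)} = \left(\frac{26 + 23}{6 - 2}\right)^{2} - \frac{1}{1 \left(1 + 1\right)} = \left(\frac{49}{4}\right)^{2} - \frac{1}{1 \cdot 2} = \left(49 \cdot \frac{1}{4}\right)^{2} - \frac{1}{2} = \left(\frac{49}{4}\right)^{2} - \frac{1}{2} = \frac{2401}{16} - \frac{1}{2} = \frac{2393}{16}$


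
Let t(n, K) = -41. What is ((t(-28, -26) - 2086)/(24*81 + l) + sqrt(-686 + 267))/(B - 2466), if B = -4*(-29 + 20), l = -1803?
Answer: 709/114210 - I*sqrt(419)/2430 ≈ 0.0062079 - 0.0084237*I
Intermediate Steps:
B = 36 (B = -4*(-9) = 36)
((t(-28, -26) - 2086)/(24*81 + l) + sqrt(-686 + 267))/(B - 2466) = ((-41 - 2086)/(24*81 - 1803) + sqrt(-686 + 267))/(36 - 2466) = (-2127/(1944 - 1803) + sqrt(-419))/(-2430) = (-2127/141 + I*sqrt(419))*(-1/2430) = (-2127*1/141 + I*sqrt(419))*(-1/2430) = (-709/47 + I*sqrt(419))*(-1/2430) = 709/114210 - I*sqrt(419)/2430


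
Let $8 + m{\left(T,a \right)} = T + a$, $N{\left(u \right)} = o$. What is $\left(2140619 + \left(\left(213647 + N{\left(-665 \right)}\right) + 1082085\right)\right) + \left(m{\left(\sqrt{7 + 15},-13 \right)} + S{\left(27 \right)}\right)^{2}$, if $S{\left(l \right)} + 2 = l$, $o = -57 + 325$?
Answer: $3436657 + 8 \sqrt{22} \approx 3.4367 \cdot 10^{6}$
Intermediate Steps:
$o = 268$
$S{\left(l \right)} = -2 + l$
$N{\left(u \right)} = 268$
$m{\left(T,a \right)} = -8 + T + a$ ($m{\left(T,a \right)} = -8 + \left(T + a\right) = -8 + T + a$)
$\left(2140619 + \left(\left(213647 + N{\left(-665 \right)}\right) + 1082085\right)\right) + \left(m{\left(\sqrt{7 + 15},-13 \right)} + S{\left(27 \right)}\right)^{2} = \left(2140619 + \left(\left(213647 + 268\right) + 1082085\right)\right) + \left(\left(-8 + \sqrt{7 + 15} - 13\right) + \left(-2 + 27\right)\right)^{2} = \left(2140619 + \left(213915 + 1082085\right)\right) + \left(\left(-8 + \sqrt{22} - 13\right) + 25\right)^{2} = \left(2140619 + 1296000\right) + \left(\left(-21 + \sqrt{22}\right) + 25\right)^{2} = 3436619 + \left(4 + \sqrt{22}\right)^{2}$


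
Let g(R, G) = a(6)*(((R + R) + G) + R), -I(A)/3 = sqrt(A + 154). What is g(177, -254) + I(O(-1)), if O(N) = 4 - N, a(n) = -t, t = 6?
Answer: -1662 - 3*sqrt(159) ≈ -1699.8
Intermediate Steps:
a(n) = -6 (a(n) = -1*6 = -6)
I(A) = -3*sqrt(154 + A) (I(A) = -3*sqrt(A + 154) = -3*sqrt(154 + A))
g(R, G) = -18*R - 6*G (g(R, G) = -6*(((R + R) + G) + R) = -6*((2*R + G) + R) = -6*((G + 2*R) + R) = -6*(G + 3*R) = -18*R - 6*G)
g(177, -254) + I(O(-1)) = (-18*177 - 6*(-254)) - 3*sqrt(154 + (4 - 1*(-1))) = (-3186 + 1524) - 3*sqrt(154 + (4 + 1)) = -1662 - 3*sqrt(154 + 5) = -1662 - 3*sqrt(159)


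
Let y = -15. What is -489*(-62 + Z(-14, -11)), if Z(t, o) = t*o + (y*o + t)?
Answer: -118827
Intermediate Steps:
Z(t, o) = t - 15*o + o*t (Z(t, o) = t*o + (-15*o + t) = o*t + (t - 15*o) = t - 15*o + o*t)
-489*(-62 + Z(-14, -11)) = -489*(-62 + (-14 - 15*(-11) - 11*(-14))) = -489*(-62 + (-14 + 165 + 154)) = -489*(-62 + 305) = -489*243 = -118827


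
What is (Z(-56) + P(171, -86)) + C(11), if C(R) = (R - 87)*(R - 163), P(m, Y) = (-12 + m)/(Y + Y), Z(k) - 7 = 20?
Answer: 1991429/172 ≈ 11578.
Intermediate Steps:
Z(k) = 27 (Z(k) = 7 + 20 = 27)
P(m, Y) = (-12 + m)/(2*Y) (P(m, Y) = (-12 + m)/((2*Y)) = (-12 + m)*(1/(2*Y)) = (-12 + m)/(2*Y))
C(R) = (-163 + R)*(-87 + R) (C(R) = (-87 + R)*(-163 + R) = (-163 + R)*(-87 + R))
(Z(-56) + P(171, -86)) + C(11) = (27 + (½)*(-12 + 171)/(-86)) + (14181 + 11² - 250*11) = (27 + (½)*(-1/86)*159) + (14181 + 121 - 2750) = (27 - 159/172) + 11552 = 4485/172 + 11552 = 1991429/172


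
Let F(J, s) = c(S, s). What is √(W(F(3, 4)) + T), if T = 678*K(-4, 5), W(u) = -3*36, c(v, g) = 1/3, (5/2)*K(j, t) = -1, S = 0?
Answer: 2*I*√2370/5 ≈ 19.473*I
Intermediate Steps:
K(j, t) = -⅖ (K(j, t) = (⅖)*(-1) = -⅖)
c(v, g) = ⅓
F(J, s) = ⅓
W(u) = -108
T = -1356/5 (T = 678*(-⅖) = -1356/5 ≈ -271.20)
√(W(F(3, 4)) + T) = √(-108 - 1356/5) = √(-1896/5) = 2*I*√2370/5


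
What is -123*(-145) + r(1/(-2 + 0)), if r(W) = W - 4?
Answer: 35661/2 ≈ 17831.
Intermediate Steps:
r(W) = -4 + W
-123*(-145) + r(1/(-2 + 0)) = -123*(-145) + (-4 + 1/(-2 + 0)) = 17835 + (-4 + 1/(-2)) = 17835 + (-4 - 1/2) = 17835 - 9/2 = 35661/2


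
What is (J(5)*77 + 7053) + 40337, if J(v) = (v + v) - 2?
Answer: 48006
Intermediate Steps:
J(v) = -2 + 2*v (J(v) = 2*v - 2 = -2 + 2*v)
(J(5)*77 + 7053) + 40337 = ((-2 + 2*5)*77 + 7053) + 40337 = ((-2 + 10)*77 + 7053) + 40337 = (8*77 + 7053) + 40337 = (616 + 7053) + 40337 = 7669 + 40337 = 48006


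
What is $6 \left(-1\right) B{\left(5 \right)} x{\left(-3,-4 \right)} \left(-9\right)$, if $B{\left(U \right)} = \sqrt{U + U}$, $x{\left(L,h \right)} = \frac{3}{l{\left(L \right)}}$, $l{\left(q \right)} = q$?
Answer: $- 54 \sqrt{10} \approx -170.76$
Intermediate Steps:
$x{\left(L,h \right)} = \frac{3}{L}$
$B{\left(U \right)} = \sqrt{2} \sqrt{U}$ ($B{\left(U \right)} = \sqrt{2 U} = \sqrt{2} \sqrt{U}$)
$6 \left(-1\right) B{\left(5 \right)} x{\left(-3,-4 \right)} \left(-9\right) = 6 \left(-1\right) \sqrt{2} \sqrt{5} \frac{3}{-3} \left(-9\right) = - 6 \sqrt{10} \cdot 3 \left(- \frac{1}{3}\right) \left(-9\right) = - 6 \sqrt{10} \left(-1\right) \left(-9\right) = 6 \sqrt{10} \left(-9\right) = - 54 \sqrt{10}$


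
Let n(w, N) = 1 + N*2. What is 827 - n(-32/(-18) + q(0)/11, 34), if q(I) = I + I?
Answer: 758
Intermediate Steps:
q(I) = 2*I
n(w, N) = 1 + 2*N
827 - n(-32/(-18) + q(0)/11, 34) = 827 - (1 + 2*34) = 827 - (1 + 68) = 827 - 1*69 = 827 - 69 = 758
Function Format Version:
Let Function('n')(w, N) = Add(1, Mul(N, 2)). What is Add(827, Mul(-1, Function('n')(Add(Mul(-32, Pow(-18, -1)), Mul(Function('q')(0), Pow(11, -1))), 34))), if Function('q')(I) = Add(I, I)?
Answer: 758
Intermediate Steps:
Function('q')(I) = Mul(2, I)
Function('n')(w, N) = Add(1, Mul(2, N))
Add(827, Mul(-1, Function('n')(Add(Mul(-32, Pow(-18, -1)), Mul(Function('q')(0), Pow(11, -1))), 34))) = Add(827, Mul(-1, Add(1, Mul(2, 34)))) = Add(827, Mul(-1, Add(1, 68))) = Add(827, Mul(-1, 69)) = Add(827, -69) = 758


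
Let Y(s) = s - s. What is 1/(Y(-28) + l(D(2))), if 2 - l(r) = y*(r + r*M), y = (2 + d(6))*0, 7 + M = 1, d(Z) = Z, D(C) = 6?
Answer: ½ ≈ 0.50000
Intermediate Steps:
Y(s) = 0
M = -6 (M = -7 + 1 = -6)
y = 0 (y = (2 + 6)*0 = 8*0 = 0)
l(r) = 2 (l(r) = 2 - 0*(r + r*(-6)) = 2 - 0*(r - 6*r) = 2 - 0*(-5*r) = 2 - 1*0 = 2 + 0 = 2)
1/(Y(-28) + l(D(2))) = 1/(0 + 2) = 1/2 = ½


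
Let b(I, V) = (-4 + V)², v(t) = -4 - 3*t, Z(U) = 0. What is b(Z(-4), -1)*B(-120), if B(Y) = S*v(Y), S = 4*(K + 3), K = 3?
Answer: 213600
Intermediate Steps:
S = 24 (S = 4*(3 + 3) = 4*6 = 24)
B(Y) = -96 - 72*Y (B(Y) = 24*(-4 - 3*Y) = -96 - 72*Y)
b(Z(-4), -1)*B(-120) = (-4 - 1)²*(-96 - 72*(-120)) = (-5)²*(-96 + 8640) = 25*8544 = 213600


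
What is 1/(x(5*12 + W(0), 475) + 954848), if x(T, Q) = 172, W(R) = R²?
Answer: 1/955020 ≈ 1.0471e-6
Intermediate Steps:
1/(x(5*12 + W(0), 475) + 954848) = 1/(172 + 954848) = 1/955020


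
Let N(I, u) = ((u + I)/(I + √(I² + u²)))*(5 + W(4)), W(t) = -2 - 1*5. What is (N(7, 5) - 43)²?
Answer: 865273/625 + 43536*√74/625 ≈ 1983.7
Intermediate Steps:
W(t) = -7 (W(t) = -2 - 5 = -7)
N(I, u) = -2*(I + u)/(I + √(I² + u²)) (N(I, u) = ((u + I)/(I + √(I² + u²)))*(5 - 7) = ((I + u)/(I + √(I² + u²)))*(-2) = -2*(I + u)/(I + √(I² + u²)))
(N(7, 5) - 43)² = (2*(-1*7 - 1*5)/(7 + √(7² + 5²)) - 43)² = (2*(-7 - 5)/(7 + √(49 + 25)) - 43)² = (2*(-12)/(7 + √74) - 43)² = (-24/(7 + √74) - 43)² = (-43 - 24/(7 + √74))²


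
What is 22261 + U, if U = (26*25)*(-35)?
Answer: -489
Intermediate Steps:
U = -22750 (U = 650*(-35) = -22750)
22261 + U = 22261 - 22750 = -489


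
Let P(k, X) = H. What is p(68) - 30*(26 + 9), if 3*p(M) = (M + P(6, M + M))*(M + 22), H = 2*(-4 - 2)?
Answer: 630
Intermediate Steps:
H = -12 (H = 2*(-6) = -12)
P(k, X) = -12
p(M) = (-12 + M)*(22 + M)/3 (p(M) = ((M - 12)*(M + 22))/3 = ((-12 + M)*(22 + M))/3 = (-12 + M)*(22 + M)/3)
p(68) - 30*(26 + 9) = (-88 + (⅓)*68² + (10/3)*68) - 30*(26 + 9) = (-88 + (⅓)*4624 + 680/3) - 30*35 = (-88 + 4624/3 + 680/3) - 1*1050 = 1680 - 1050 = 630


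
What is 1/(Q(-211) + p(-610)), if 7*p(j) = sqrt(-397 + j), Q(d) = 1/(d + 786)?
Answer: 28175/332939424 - 2314375*I*sqrt(1007)/332939424 ≈ 8.4625e-5 - 0.22059*I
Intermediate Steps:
Q(d) = 1/(786 + d)
p(j) = sqrt(-397 + j)/7
1/(Q(-211) + p(-610)) = 1/(1/(786 - 211) + sqrt(-397 - 610)/7) = 1/(1/575 + sqrt(-1007)/7) = 1/(1/575 + (I*sqrt(1007))/7) = 1/(1/575 + I*sqrt(1007)/7)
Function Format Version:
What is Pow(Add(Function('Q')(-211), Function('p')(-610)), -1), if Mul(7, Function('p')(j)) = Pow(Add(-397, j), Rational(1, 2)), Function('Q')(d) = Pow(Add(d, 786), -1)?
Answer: Add(Rational(28175, 332939424), Mul(Rational(-2314375, 332939424), I, Pow(1007, Rational(1, 2)))) ≈ Add(8.4625e-5, Mul(-0.22059, I))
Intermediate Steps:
Function('Q')(d) = Pow(Add(786, d), -1)
Function('p')(j) = Mul(Rational(1, 7), Pow(Add(-397, j), Rational(1, 2)))
Pow(Add(Function('Q')(-211), Function('p')(-610)), -1) = Pow(Add(Pow(Add(786, -211), -1), Mul(Rational(1, 7), Pow(Add(-397, -610), Rational(1, 2)))), -1) = Pow(Add(Pow(575, -1), Mul(Rational(1, 7), Pow(-1007, Rational(1, 2)))), -1) = Pow(Add(Rational(1, 575), Mul(Rational(1, 7), Mul(I, Pow(1007, Rational(1, 2))))), -1) = Pow(Add(Rational(1, 575), Mul(Rational(1, 7), I, Pow(1007, Rational(1, 2)))), -1)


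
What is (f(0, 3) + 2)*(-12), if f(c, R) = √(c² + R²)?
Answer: -60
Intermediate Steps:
f(c, R) = √(R² + c²)
(f(0, 3) + 2)*(-12) = (√(3² + 0²) + 2)*(-12) = (√(9 + 0) + 2)*(-12) = (√9 + 2)*(-12) = (3 + 2)*(-12) = 5*(-12) = -60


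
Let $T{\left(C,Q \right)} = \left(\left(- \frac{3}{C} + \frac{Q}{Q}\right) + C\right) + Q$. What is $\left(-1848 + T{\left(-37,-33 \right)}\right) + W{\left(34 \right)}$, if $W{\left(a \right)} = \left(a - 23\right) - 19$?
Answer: $- \frac{71222}{37} \approx -1924.9$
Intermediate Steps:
$T{\left(C,Q \right)} = 1 + C + Q - \frac{3}{C}$ ($T{\left(C,Q \right)} = \left(\left(- \frac{3}{C} + 1\right) + C\right) + Q = \left(\left(1 - \frac{3}{C}\right) + C\right) + Q = \left(1 + C - \frac{3}{C}\right) + Q = 1 + C + Q - \frac{3}{C}$)
$W{\left(a \right)} = -42 + a$ ($W{\left(a \right)} = \left(-23 + a\right) - 19 = -42 + a$)
$\left(-1848 + T{\left(-37,-33 \right)}\right) + W{\left(34 \right)} = \left(-1848 - \left(69 - \frac{3}{37}\right)\right) + \left(-42 + 34\right) = \left(-1848 - \frac{2550}{37}\right) - 8 = - \frac{70926}{37} - 8 = - \frac{71222}{37}$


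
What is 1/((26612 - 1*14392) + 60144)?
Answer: 1/72364 ≈ 1.3819e-5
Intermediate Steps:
1/((26612 - 1*14392) + 60144) = 1/((26612 - 14392) + 60144) = 1/(12220 + 60144) = 1/72364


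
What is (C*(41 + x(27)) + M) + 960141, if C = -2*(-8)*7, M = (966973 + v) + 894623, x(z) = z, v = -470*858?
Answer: 2426093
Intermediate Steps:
v = -403260
M = 1458336 (M = (966973 - 403260) + 894623 = 563713 + 894623 = 1458336)
C = 112 (C = 16*7 = 112)
(C*(41 + x(27)) + M) + 960141 = (112*(41 + 27) + 1458336) + 960141 = (112*68 + 1458336) + 960141 = (7616 + 1458336) + 960141 = 1465952 + 960141 = 2426093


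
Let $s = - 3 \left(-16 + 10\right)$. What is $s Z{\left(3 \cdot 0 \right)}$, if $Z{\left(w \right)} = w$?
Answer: $0$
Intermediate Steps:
$s = 18$ ($s = \left(-3\right) \left(-6\right) = 18$)
$s Z{\left(3 \cdot 0 \right)} = 18 \cdot 3 \cdot 0 = 18 \cdot 0 = 0$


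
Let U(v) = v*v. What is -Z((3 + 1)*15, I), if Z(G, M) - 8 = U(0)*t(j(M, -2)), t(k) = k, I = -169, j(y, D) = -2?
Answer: -8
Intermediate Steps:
U(v) = v**2
Z(G, M) = 8 (Z(G, M) = 8 + 0**2*(-2) = 8 + 0*(-2) = 8 + 0 = 8)
-Z((3 + 1)*15, I) = -1*8 = -8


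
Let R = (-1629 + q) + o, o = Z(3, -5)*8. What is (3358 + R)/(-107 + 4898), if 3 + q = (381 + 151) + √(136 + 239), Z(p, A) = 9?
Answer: 2330/4791 + 5*√15/4791 ≈ 0.49037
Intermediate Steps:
o = 72 (o = 9*8 = 72)
q = 529 + 5*√15 (q = -3 + ((381 + 151) + √(136 + 239)) = -3 + (532 + √375) = -3 + (532 + 5*√15) = 529 + 5*√15 ≈ 548.37)
R = -1028 + 5*√15 (R = (-1629 + (529 + 5*√15)) + 72 = (-1100 + 5*√15) + 72 = -1028 + 5*√15 ≈ -1008.6)
(3358 + R)/(-107 + 4898) = (3358 + (-1028 + 5*√15))/(-107 + 4898) = (2330 + 5*√15)/4791 = (2330 + 5*√15)*(1/4791) = 2330/4791 + 5*√15/4791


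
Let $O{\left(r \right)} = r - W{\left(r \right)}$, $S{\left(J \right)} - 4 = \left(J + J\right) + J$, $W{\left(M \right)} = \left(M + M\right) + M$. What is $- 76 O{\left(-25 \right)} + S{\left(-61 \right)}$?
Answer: $-3979$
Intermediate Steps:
$W{\left(M \right)} = 3 M$ ($W{\left(M \right)} = 2 M + M = 3 M$)
$S{\left(J \right)} = 4 + 3 J$ ($S{\left(J \right)} = 4 + \left(\left(J + J\right) + J\right) = 4 + \left(2 J + J\right) = 4 + 3 J$)
$O{\left(r \right)} = - 2 r$ ($O{\left(r \right)} = r - 3 r = - 2 r$)
$- 76 O{\left(-25 \right)} + S{\left(-61 \right)} = - 76 \left(\left(-2\right) \left(-25\right)\right) + \left(4 + 3 \left(-61\right)\right) = \left(-76\right) 50 + \left(4 - 183\right) = -3800 - 179 = -3979$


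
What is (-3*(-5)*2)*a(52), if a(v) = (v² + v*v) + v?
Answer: 163800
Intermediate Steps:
a(v) = v + 2*v² (a(v) = (v² + v²) + v = 2*v² + v = v + 2*v²)
(-3*(-5)*2)*a(52) = (-3*(-5)*2)*(52*(1 + 2*52)) = (15*2)*(52*(1 + 104)) = 30*(52*105) = 30*5460 = 163800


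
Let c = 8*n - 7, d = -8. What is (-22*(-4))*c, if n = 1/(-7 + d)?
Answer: -9944/15 ≈ -662.93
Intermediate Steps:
n = -1/15 (n = 1/(-7 - 8) = 1/(-15) = -1/15 ≈ -0.066667)
c = -113/15 (c = 8*(-1/15) - 7 = -8/15 - 7 = -113/15 ≈ -7.5333)
(-22*(-4))*c = -22*(-4)*(-113/15) = 88*(-113/15) = -9944/15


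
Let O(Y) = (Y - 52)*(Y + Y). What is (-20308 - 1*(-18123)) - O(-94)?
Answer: -29633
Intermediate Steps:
O(Y) = 2*Y*(-52 + Y) (O(Y) = (-52 + Y)*(2*Y) = 2*Y*(-52 + Y))
(-20308 - 1*(-18123)) - O(-94) = (-20308 - 1*(-18123)) - 2*(-94)*(-52 - 94) = (-20308 + 18123) - 2*(-94)*(-146) = -2185 - 1*27448 = -2185 - 27448 = -29633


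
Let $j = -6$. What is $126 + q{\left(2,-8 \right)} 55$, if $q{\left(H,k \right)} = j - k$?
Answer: $236$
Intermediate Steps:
$q{\left(H,k \right)} = -6 - k$
$126 + q{\left(2,-8 \right)} 55 = 126 + \left(-6 - -8\right) 55 = 126 + \left(-6 + 8\right) 55 = 126 + 2 \cdot 55 = 126 + 110 = 236$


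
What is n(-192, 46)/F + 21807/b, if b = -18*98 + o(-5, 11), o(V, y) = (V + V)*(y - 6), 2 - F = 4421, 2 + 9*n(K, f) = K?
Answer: -866934281/72144594 ≈ -12.017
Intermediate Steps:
n(K, f) = -2/9 + K/9
F = -4419 (F = 2 - 1*4421 = 2 - 4421 = -4419)
o(V, y) = 2*V*(-6 + y) (o(V, y) = (2*V)*(-6 + y) = 2*V*(-6 + y))
b = -1814 (b = -18*98 + 2*(-5)*(-6 + 11) = -1764 + 2*(-5)*5 = -1764 - 50 = -1814)
n(-192, 46)/F + 21807/b = (-2/9 + (⅑)*(-192))/(-4419) + 21807/(-1814) = (-2/9 - 64/3)*(-1/4419) + 21807*(-1/1814) = -194/9*(-1/4419) - 21807/1814 = 194/39771 - 21807/1814 = -866934281/72144594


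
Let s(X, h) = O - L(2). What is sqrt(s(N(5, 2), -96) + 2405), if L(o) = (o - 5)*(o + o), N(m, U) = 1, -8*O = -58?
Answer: sqrt(9697)/2 ≈ 49.237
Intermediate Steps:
O = 29/4 (O = -1/8*(-58) = 29/4 ≈ 7.2500)
L(o) = 2*o*(-5 + o) (L(o) = (-5 + o)*(2*o) = 2*o*(-5 + o))
s(X, h) = 77/4 (s(X, h) = 29/4 - 2*2*(-5 + 2) = 29/4 - 2*2*(-3) = 29/4 - 1*(-12) = 29/4 + 12 = 77/4)
sqrt(s(N(5, 2), -96) + 2405) = sqrt(77/4 + 2405) = sqrt(9697/4) = sqrt(9697)/2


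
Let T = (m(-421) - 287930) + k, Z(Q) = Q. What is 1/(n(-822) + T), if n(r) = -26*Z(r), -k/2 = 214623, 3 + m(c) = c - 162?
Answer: -1/696390 ≈ -1.4360e-6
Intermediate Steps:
m(c) = -165 + c (m(c) = -3 + (c - 162) = -3 + (-162 + c) = -165 + c)
k = -429246 (k = -2*214623 = -429246)
n(r) = -26*r
T = -717762 (T = ((-165 - 421) - 287930) - 429246 = (-586 - 287930) - 429246 = -288516 - 429246 = -717762)
1/(n(-822) + T) = 1/(-26*(-822) - 717762) = 1/(21372 - 717762) = 1/(-696390) = -1/696390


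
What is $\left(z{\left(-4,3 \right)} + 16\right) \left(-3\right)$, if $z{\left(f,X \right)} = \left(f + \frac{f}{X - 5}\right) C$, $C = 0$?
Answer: $-48$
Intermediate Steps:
$z{\left(f,X \right)} = 0$ ($z{\left(f,X \right)} = \left(f + \frac{f}{X - 5}\right) 0 = \left(f + \frac{f}{-5 + X}\right) 0 = 0$)
$\left(z{\left(-4,3 \right)} + 16\right) \left(-3\right) = \left(0 + 16\right) \left(-3\right) = 16 \left(-3\right) = -48$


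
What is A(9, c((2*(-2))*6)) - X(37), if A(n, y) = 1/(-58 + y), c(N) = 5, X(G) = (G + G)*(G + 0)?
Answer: -145115/53 ≈ -2738.0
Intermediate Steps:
X(G) = 2*G² (X(G) = (2*G)*G = 2*G²)
A(9, c((2*(-2))*6)) - X(37) = 1/(-58 + 5) - 2*37² = 1/(-53) - 2*1369 = -1/53 - 1*2738 = -1/53 - 2738 = -145115/53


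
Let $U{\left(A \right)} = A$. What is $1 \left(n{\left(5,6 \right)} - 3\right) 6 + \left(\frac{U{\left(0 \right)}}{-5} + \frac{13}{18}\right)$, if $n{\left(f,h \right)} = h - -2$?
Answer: $\frac{553}{18} \approx 30.722$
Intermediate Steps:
$n{\left(f,h \right)} = 2 + h$ ($n{\left(f,h \right)} = h + 2 = 2 + h$)
$1 \left(n{\left(5,6 \right)} - 3\right) 6 + \left(\frac{U{\left(0 \right)}}{-5} + \frac{13}{18}\right) = 1 \left(\left(2 + 6\right) - 3\right) 6 + \left(\frac{0}{-5} + \frac{13}{18}\right) = 1 \left(8 - 3\right) 6 + \left(0 \left(- \frac{1}{5}\right) + 13 \cdot \frac{1}{18}\right) = 1 \cdot 5 \cdot 6 + \left(0 + \frac{13}{18}\right) = 1 \cdot 30 + \frac{13}{18} = 30 + \frac{13}{18} = \frac{553}{18}$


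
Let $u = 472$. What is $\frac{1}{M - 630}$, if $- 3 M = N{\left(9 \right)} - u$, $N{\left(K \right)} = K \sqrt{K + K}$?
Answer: $- \frac{2127}{1004633} + \frac{81 \sqrt{2}}{2009266} \approx -0.0020602$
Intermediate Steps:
$N{\left(K \right)} = \sqrt{2} K^{\frac{3}{2}}$ ($N{\left(K \right)} = K \sqrt{2 K} = K \sqrt{2} \sqrt{K} = \sqrt{2} K^{\frac{3}{2}}$)
$M = \frac{472}{3} - 9 \sqrt{2}$ ($M = - \frac{\sqrt{2} \cdot 9^{\frac{3}{2}} - 472}{3} = - \frac{\sqrt{2} \cdot 27 - 472}{3} = - \frac{27 \sqrt{2} - 472}{3} = - \frac{-472 + 27 \sqrt{2}}{3} = \frac{472}{3} - 9 \sqrt{2} \approx 144.61$)
$\frac{1}{M - 630} = \frac{1}{\left(\frac{472}{3} - 9 \sqrt{2}\right) - 630} = \frac{1}{- \frac{1418}{3} - 9 \sqrt{2}}$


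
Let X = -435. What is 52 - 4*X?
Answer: 1792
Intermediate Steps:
52 - 4*X = 52 - 4*(-435) = 52 + 1740 = 1792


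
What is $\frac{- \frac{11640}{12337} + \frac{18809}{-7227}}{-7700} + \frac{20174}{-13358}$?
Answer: $- \frac{94834214783701}{62812622772900} \approx -1.5098$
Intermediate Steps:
$\frac{- \frac{11640}{12337} + \frac{18809}{-7227}}{-7700} + \frac{20174}{-13358} = \left(\left(-11640\right) \frac{1}{12337} + 18809 \left(- \frac{1}{7227}\right)\right) \left(- \frac{1}{7700}\right) + 20174 \left(- \frac{1}{13358}\right) = \left(- \frac{11640}{12337} - \frac{18809}{7227}\right) \left(- \frac{1}{7700}\right) - \frac{10087}{6679} = \left(- \frac{4331081}{1221363}\right) \left(- \frac{1}{7700}\right) - \frac{10087}{6679} = \frac{4331081}{9404495100} - \frac{10087}{6679} = - \frac{94834214783701}{62812622772900}$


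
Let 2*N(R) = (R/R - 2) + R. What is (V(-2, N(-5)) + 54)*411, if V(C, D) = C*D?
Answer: 24660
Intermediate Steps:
N(R) = -½ + R/2 (N(R) = ((R/R - 2) + R)/2 = ((1 - 2) + R)/2 = (-1 + R)/2 = -½ + R/2)
(V(-2, N(-5)) + 54)*411 = (-2*(-½ + (½)*(-5)) + 54)*411 = (-2*(-½ - 5/2) + 54)*411 = (-2*(-3) + 54)*411 = (6 + 54)*411 = 60*411 = 24660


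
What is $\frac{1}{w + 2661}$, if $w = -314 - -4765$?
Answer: $\frac{1}{7112} \approx 0.00014061$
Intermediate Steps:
$w = 4451$ ($w = -314 + 4765 = 4451$)
$\frac{1}{w + 2661} = \frac{1}{4451 + 2661} = \frac{1}{7112}$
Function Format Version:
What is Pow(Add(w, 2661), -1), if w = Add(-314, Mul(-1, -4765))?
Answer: Rational(1, 7112) ≈ 0.00014061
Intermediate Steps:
w = 4451 (w = Add(-314, 4765) = 4451)
Pow(Add(w, 2661), -1) = Pow(Add(4451, 2661), -1) = Pow(7112, -1) = Rational(1, 7112)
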